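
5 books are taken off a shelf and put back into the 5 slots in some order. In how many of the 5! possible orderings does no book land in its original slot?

44

Recurrence: !5 = 4·(!4 + !3).
!5 = 4·(9 + 2) = 4·11 = 44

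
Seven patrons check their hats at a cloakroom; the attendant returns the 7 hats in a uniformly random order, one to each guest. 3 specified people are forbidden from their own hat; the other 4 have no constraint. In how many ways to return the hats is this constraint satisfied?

Inclusion-exclusion on the 3 forbidden self-matches:
Σ_{j=0}^{3} (-1)^j C(3,j)(7-j)!
= C(3,0)·7! - C(3,1)·6! + C(3,2)·5! - C(3,3)·4!
= 5040 - 2160 + 360 - 24
= 3216

3216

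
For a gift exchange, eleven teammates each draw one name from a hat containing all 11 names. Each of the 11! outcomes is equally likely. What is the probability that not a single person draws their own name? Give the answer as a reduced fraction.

1468457/3991680

Favorable outcomes: !11 = 14684570.
Total outcomes: 11! = 39916800.
Probability = 14684570/39916800 = 1468457/3991680.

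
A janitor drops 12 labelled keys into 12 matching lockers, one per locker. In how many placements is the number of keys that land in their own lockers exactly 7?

Choose which 7 of the 12 are fixed: C(12,7) = 792.
The remaining 5 must be deranged: !5 = 44.
Total: 792 × 44 = 34848.

34848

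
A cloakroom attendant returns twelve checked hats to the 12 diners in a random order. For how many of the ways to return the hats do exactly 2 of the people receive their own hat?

88107426

Pick the 2 fixed positions: C(12,2) = 66 ways.
The other 10 form a derangement: !10 = 1334961.
Total: 66 × 1334961 = 88107426.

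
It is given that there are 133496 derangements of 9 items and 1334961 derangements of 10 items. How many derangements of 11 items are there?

14684570

D_11 = (11-1)·(D_10 + D_9) = 10·(1334961 + 133496) = 10·1468457 = 14684570.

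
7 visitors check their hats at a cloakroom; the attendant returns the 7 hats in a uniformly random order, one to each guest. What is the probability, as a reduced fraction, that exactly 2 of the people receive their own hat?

11/60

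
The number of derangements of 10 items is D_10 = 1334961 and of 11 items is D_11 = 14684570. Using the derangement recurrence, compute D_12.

176214841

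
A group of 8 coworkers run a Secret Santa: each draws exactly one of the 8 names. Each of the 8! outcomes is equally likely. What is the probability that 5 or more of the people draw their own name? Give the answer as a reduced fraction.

47/13440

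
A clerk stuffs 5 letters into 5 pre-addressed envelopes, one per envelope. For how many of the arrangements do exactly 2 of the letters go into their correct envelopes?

20

Pick the 2 fixed positions: C(5,2) = 10 ways.
The remaining 3 must be deranged: !3 = 2.
Total: 10 × 2 = 20.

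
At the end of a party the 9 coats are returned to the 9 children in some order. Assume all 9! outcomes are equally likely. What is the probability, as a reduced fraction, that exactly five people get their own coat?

1/320

Favorable outcomes: C(9,5)·!4 = 126·9 = 1134.
Total outcomes: 9! = 362880.
Probability = 1134/362880 = 1/320.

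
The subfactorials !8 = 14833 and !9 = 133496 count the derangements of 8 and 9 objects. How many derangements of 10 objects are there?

1334961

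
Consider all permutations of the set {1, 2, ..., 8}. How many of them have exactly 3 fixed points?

2464

Choose which 3 of the 8 are fixed: C(8,3) = 56.
The remaining 5 must be deranged: !5 = 44.
Total: 56 × 44 = 2464.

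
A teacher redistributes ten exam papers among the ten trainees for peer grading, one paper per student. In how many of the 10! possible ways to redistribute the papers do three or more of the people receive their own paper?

291394

# with exactly i fixed is C(10,i)·!(10-i); sum over i=3..10:
  i=3: C(10,3)·!7 = 120·1854 = 222480
  i=4: C(10,4)·!6 = 210·265 = 55650
  i=5: C(10,5)·!5 = 252·44 = 11088
  i=6: C(10,6)·!4 = 210·9 = 1890
  i=7: C(10,7)·!3 = 120·2 = 240
  i=8: C(10,8)·!2 = 45·1 = 45
  i=9: C(10,9)·!1 = 10·0 = 0
  i=10: C(10,10)·!0 = 1·1 = 1
Total = 291394.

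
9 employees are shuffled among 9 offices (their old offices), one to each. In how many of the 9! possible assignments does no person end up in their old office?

133496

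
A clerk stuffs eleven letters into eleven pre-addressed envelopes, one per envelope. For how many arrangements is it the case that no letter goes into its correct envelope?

The number of derangements of 11 is !11 = Σ_{k=0}^{11} (-1)^k·11!/k!
= 11! - 11!/1! + 11!/2! - 11!/3! + 11!/4! - 11!/5! + 11!/6! - 11!/7! + 11!/8! - 11!/9! + 11!/10! - 11!/11!
= 39916800 - 39916800 + 19958400 - 6652800 + 1663200 - 332640 + 55440 - 7920 + 990 - 110 + 11 - 1
= 14684570

14684570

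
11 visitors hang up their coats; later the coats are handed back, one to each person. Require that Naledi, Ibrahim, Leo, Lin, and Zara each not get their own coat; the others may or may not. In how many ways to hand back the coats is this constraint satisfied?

25022880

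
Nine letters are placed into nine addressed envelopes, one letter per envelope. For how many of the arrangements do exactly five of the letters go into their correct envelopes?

Pick the 5 fixed positions: C(9,5) = 126 ways.
The other 4 form a derangement: !4 = 9.
Total: 126 × 9 = 1134.

1134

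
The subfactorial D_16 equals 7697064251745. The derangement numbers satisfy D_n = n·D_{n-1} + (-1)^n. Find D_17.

D_17 = 17·7697064251745 - 1 = 130850092279664.

130850092279664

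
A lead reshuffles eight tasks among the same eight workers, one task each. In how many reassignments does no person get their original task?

14833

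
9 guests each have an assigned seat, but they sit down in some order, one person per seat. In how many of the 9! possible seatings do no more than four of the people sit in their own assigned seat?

Sum C(9,i)·!(9-i) for i = 0..4:
  i=0: C(9,0)·!9 = 1·133496 = 133496
  i=1: C(9,1)·!8 = 9·14833 = 133497
  i=2: C(9,2)·!7 = 36·1854 = 66744
  i=3: C(9,3)·!6 = 84·265 = 22260
  i=4: C(9,4)·!5 = 126·44 = 5544
Total = 361541.

361541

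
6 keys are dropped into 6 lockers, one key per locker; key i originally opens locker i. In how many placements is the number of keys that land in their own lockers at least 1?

# with exactly i fixed is C(6,i)·!(6-i); sum over i=1..6:
  i=1: C(6,1)·!5 = 6·44 = 264
  i=2: C(6,2)·!4 = 15·9 = 135
  i=3: C(6,3)·!3 = 20·2 = 40
  i=4: C(6,4)·!2 = 15·1 = 15
  i=5: C(6,5)·!1 = 6·0 = 0
  i=6: C(6,6)·!0 = 1·1 = 1
Total = 455.

455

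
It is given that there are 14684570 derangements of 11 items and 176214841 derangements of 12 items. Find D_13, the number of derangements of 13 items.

D_13 = (13-1)·(D_12 + D_11) = 12·(176214841 + 14684570) = 12·190899411 = 2290792932.

2290792932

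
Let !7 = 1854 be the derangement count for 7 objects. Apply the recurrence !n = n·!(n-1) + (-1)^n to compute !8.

14833

!8 = 8·1854 + 1 = 14833.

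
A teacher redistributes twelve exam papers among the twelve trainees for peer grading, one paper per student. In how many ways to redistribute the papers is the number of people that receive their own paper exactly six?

244860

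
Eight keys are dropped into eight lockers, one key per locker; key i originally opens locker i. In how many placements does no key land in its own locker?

14833

!8 = 8! · Σ_{k=0}^{8} (-1)^k/k!
= 8! - 8!/1! + 8!/2! - 8!/3! + 8!/4! - 8!/5! + 8!/6! - 8!/7! + 8!/8!
= 40320 - 40320 + 20160 - 6720 + 1680 - 336 + 56 - 8 + 1
= 14833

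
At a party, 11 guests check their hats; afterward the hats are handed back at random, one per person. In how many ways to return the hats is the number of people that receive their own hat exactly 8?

Pick the 8 fixed positions: C(11,8) = 165 ways.
The other 3 form a derangement: !3 = 2.
Total: 165 × 2 = 330.

330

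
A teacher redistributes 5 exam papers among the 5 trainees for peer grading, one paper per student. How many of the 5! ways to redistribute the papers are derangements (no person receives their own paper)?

44

Recurrence: !5 = 5·!4 + (-1)^5.
!5 = 5·9 - 1 = 44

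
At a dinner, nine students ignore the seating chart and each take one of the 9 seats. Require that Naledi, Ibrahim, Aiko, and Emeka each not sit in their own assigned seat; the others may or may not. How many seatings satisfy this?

Let A_j be the event that the j-th constrained one is fixed. By inclusion-exclusion over the 4 events:
Σ_{j=0}^{4} (-1)^j C(4,j)(9-j)!
= C(4,0)·9! - C(4,1)·8! + C(4,2)·7! - C(4,3)·6! + C(4,4)·5!
= 362880 - 161280 + 30240 - 2880 + 120
= 229080

229080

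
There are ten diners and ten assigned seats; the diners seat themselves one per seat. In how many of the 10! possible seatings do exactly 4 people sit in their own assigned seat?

Choose which 4 of the 10 are fixed: C(10,4) = 210.
The remaining 6 must be deranged: !6 = 265.
Total: 210 × 265 = 55650.

55650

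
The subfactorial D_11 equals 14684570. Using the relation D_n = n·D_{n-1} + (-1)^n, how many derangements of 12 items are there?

176214841

D_12 = 12·14684570 + 1 = 176214841.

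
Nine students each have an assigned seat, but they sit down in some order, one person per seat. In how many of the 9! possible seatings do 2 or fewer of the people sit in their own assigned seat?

# with exactly i fixed is C(9,i)·!(9-i); sum over i=0..2:
  i=0: C(9,0)·!9 = 1·133496 = 133496
  i=1: C(9,1)·!8 = 9·14833 = 133497
  i=2: C(9,2)·!7 = 36·1854 = 66744
Total = 333737.

333737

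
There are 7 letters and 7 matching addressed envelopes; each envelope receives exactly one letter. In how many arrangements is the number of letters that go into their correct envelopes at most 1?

# with exactly i fixed is C(7,i)·!(7-i); sum over i=0..1:
  i=0: C(7,0)·!7 = 1·1854 = 1854
  i=1: C(7,1)·!6 = 7·265 = 1855
Total = 3709.

3709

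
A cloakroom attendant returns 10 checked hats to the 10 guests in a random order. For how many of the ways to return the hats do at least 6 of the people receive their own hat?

2176

# with exactly i fixed is C(10,i)·!(10-i); sum over i=6..10:
  i=6: C(10,6)·!4 = 210·9 = 1890
  i=7: C(10,7)·!3 = 120·2 = 240
  i=8: C(10,8)·!2 = 45·1 = 45
  i=9: C(10,9)·!1 = 10·0 = 0
  i=10: C(10,10)·!0 = 1·1 = 1
Total = 2176.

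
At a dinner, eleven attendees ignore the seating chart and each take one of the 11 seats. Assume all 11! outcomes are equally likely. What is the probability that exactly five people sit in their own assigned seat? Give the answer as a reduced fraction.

53/17280

Favorable outcomes: C(11,5)·!6 = 462·265 = 122430.
Total outcomes: 11! = 39916800.
Probability = 122430/39916800 = 53/17280.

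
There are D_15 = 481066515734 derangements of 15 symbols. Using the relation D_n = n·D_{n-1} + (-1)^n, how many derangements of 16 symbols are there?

7697064251745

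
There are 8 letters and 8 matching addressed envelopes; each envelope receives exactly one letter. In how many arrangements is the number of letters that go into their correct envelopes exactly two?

Pick the 2 fixed positions: C(8,2) = 28 ways.
The other 6 form a derangement: !6 = 265.
Total: 28 × 265 = 7420.

7420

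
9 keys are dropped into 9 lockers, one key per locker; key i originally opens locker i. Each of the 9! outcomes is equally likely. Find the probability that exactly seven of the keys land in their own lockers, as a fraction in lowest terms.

1/10080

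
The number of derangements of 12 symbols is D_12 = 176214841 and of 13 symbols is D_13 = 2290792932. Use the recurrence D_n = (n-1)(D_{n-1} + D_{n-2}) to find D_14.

D_14 = (14-1)·(D_13 + D_12) = 13·(2290792932 + 176214841) = 13·2467007773 = 32071101049.

32071101049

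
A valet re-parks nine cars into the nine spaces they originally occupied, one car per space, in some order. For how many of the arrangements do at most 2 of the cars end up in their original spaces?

# with exactly i fixed is C(9,i)·!(9-i); sum over i=0..2:
  i=0: C(9,0)·!9 = 1·133496 = 133496
  i=1: C(9,1)·!8 = 9·14833 = 133497
  i=2: C(9,2)·!7 = 36·1854 = 66744
Total = 333737.

333737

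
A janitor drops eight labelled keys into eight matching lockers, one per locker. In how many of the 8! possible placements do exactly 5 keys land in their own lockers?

Pick the 5 fixed positions: C(8,5) = 56 ways.
The other 3 form a derangement: !3 = 2.
Total: 56 × 2 = 112.

112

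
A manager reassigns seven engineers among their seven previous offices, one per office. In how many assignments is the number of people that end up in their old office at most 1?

3709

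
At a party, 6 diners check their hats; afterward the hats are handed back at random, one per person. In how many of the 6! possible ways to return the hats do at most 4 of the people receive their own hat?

719

Sum C(6,i)·!(6-i) for i = 0..4:
  i=0: C(6,0)·!6 = 1·265 = 265
  i=1: C(6,1)·!5 = 6·44 = 264
  i=2: C(6,2)·!4 = 15·9 = 135
  i=3: C(6,3)·!3 = 20·2 = 40
  i=4: C(6,4)·!2 = 15·1 = 15
Total = 719.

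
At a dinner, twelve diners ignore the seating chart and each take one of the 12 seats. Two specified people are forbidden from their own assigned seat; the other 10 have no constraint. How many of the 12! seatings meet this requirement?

Inclusion-exclusion on the 2 forbidden self-matches:
Σ_{j=0}^{2} (-1)^j C(2,j)(12-j)!
= C(2,0)·12! - C(2,1)·11! + C(2,2)·10!
= 479001600 - 79833600 + 3628800
= 402796800

402796800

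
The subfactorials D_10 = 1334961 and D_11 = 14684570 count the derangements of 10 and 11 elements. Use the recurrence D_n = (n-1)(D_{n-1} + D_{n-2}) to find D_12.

D_12 = (12-1)·(D_11 + D_10) = 11·(14684570 + 1334961) = 11·16019531 = 176214841.

176214841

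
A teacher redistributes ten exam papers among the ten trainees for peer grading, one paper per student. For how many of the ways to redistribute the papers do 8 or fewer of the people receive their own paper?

3628799

# with exactly i fixed is C(10,i)·!(10-i); sum over i=0..8:
  i=0: C(10,0)·!10 = 1·1334961 = 1334961
  i=1: C(10,1)·!9 = 10·133496 = 1334960
  i=2: C(10,2)·!8 = 45·14833 = 667485
  i=3: C(10,3)·!7 = 120·1854 = 222480
  i=4: C(10,4)·!6 = 210·265 = 55650
  i=5: C(10,5)·!5 = 252·44 = 11088
  i=6: C(10,6)·!4 = 210·9 = 1890
  i=7: C(10,7)·!3 = 120·2 = 240
  i=8: C(10,8)·!2 = 45·1 = 45
Total = 3628799.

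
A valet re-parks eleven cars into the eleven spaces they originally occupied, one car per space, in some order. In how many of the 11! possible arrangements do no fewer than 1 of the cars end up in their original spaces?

Sum C(11,i)·!(11-i) for i = 1..11:
  i=1: C(11,1)·!10 = 11·1334961 = 14684571
  i=2: C(11,2)·!9 = 55·133496 = 7342280
  i=3: C(11,3)·!8 = 165·14833 = 2447445
  i=4: C(11,4)·!7 = 330·1854 = 611820
  i=5: C(11,5)·!6 = 462·265 = 122430
  i=6: C(11,6)·!5 = 462·44 = 20328
  i=7: C(11,7)·!4 = 330·9 = 2970
  i=8: C(11,8)·!3 = 165·2 = 330
  i=9: C(11,9)·!2 = 55·1 = 55
  i=10: C(11,10)·!1 = 11·0 = 0
  i=11: C(11,11)·!0 = 1·1 = 1
Total = 25232230.

25232230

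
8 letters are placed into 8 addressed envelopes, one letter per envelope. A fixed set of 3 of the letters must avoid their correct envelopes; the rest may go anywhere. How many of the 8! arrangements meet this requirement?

27240

Inclusion-exclusion on the 3 forbidden self-matches:
Σ_{j=0}^{3} (-1)^j C(3,j)(8-j)!
= C(3,0)·8! - C(3,1)·7! + C(3,2)·6! - C(3,3)·5!
= 40320 - 15120 + 2160 - 120
= 27240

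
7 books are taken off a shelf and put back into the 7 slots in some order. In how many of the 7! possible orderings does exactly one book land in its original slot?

Choose which one of the 7 is fixed: C(7,1) = 7.
The other 6 form a derangement: !6 = 265.
Total: 7 × 265 = 1855.

1855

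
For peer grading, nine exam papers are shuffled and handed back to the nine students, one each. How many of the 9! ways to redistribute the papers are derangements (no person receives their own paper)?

133496

!9 = 9! · Σ_{k=0}^{9} (-1)^k/k!
= 9! - 9!/1! + 9!/2! - 9!/3! + 9!/4! - 9!/5! + 9!/6! - 9!/7! + 9!/8! - 9!/9!
= 362880 - 362880 + 181440 - 60480 + 15120 - 3024 + 504 - 72 + 9 - 1
= 133496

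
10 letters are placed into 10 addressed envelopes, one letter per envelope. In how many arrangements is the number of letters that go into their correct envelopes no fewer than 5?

13264

# with exactly i fixed is C(10,i)·!(10-i); sum over i=5..10:
  i=5: C(10,5)·!5 = 252·44 = 11088
  i=6: C(10,6)·!4 = 210·9 = 1890
  i=7: C(10,7)·!3 = 120·2 = 240
  i=8: C(10,8)·!2 = 45·1 = 45
  i=9: C(10,9)·!1 = 10·0 = 0
  i=10: C(10,10)·!0 = 1·1 = 1
Total = 13264.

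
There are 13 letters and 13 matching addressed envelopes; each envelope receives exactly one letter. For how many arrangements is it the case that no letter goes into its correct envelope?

2290792932

!13 = 13! · Σ_{k=0}^{13} (-1)^k/k!
= 13! - 13!/1! + 13!/2! - 13!/3! + 13!/4! - 13!/5! + 13!/6! - 13!/7! + 13!/8! - 13!/9! + 13!/10! - 13!/11! + 13!/12! - 13!/13!
= 6227020800 - 6227020800 + 3113510400 - 1037836800 + 259459200 - 51891840 + 8648640 - 1235520 + 154440 - 17160 + 1716 - 156 + 13 - 1
= 2290792932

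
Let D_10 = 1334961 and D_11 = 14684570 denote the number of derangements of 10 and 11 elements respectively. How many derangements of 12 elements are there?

D_12 = (12-1)·(D_11 + D_10) = 11·(14684570 + 1334961) = 11·16019531 = 176214841.

176214841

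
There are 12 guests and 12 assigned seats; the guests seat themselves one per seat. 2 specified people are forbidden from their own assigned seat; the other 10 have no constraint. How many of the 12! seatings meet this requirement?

Let A_j be the event that the j-th constrained one is fixed. By inclusion-exclusion over the 2 events:
Σ_{j=0}^{2} (-1)^j C(2,j)(12-j)!
= C(2,0)·12! - C(2,1)·11! + C(2,2)·10!
= 479001600 - 79833600 + 3628800
= 402796800

402796800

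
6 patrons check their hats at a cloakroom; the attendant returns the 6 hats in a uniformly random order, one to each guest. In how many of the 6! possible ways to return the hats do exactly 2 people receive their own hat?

135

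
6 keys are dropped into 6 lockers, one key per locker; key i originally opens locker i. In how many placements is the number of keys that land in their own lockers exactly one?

264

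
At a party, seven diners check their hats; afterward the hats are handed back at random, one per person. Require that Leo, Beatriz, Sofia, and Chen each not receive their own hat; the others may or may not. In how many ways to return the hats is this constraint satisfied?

2790

Inclusion-exclusion on the 4 forbidden self-matches:
Σ_{j=0}^{4} (-1)^j C(4,j)(7-j)!
= C(4,0)·7! - C(4,1)·6! + C(4,2)·5! - C(4,3)·4! + C(4,4)·3!
= 5040 - 2880 + 720 - 96 + 6
= 2790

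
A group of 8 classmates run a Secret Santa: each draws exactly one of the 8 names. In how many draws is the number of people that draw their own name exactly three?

2464

Choose which 3 of the 8 are fixed: C(8,3) = 56.
The remaining 5 must be deranged: !5 = 44.
Total: 56 × 44 = 2464.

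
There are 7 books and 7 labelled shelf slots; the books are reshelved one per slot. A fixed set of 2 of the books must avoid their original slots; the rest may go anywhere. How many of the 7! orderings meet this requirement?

3720

Inclusion-exclusion on the 2 forbidden self-matches:
Σ_{j=0}^{2} (-1)^j C(2,j)(7-j)!
= C(2,0)·7! - C(2,1)·6! + C(2,2)·5!
= 5040 - 1440 + 120
= 3720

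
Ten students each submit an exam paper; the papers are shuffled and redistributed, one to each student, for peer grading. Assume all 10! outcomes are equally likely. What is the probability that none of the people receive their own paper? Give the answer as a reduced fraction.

Favorable outcomes: !10 = 1334961.
Total outcomes: 10! = 3628800.
Probability = 1334961/3628800 = 16481/44800.

16481/44800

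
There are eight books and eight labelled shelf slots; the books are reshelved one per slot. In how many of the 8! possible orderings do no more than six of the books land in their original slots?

40319

# with exactly i fixed is C(8,i)·!(8-i); sum over i=0..6:
  i=0: C(8,0)·!8 = 1·14833 = 14833
  i=1: C(8,1)·!7 = 8·1854 = 14832
  i=2: C(8,2)·!6 = 28·265 = 7420
  i=3: C(8,3)·!5 = 56·44 = 2464
  i=4: C(8,4)·!4 = 70·9 = 630
  i=5: C(8,5)·!3 = 56·2 = 112
  i=6: C(8,6)·!2 = 28·1 = 28
Total = 40319.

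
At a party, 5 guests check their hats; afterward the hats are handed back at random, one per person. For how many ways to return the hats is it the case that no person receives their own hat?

44

Use !n = n·!(n-1) + (-1)^n.
!5 = 5·9 - 1 = 44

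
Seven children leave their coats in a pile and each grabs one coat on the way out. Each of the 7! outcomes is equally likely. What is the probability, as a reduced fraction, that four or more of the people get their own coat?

Favorable outcomes: Σ_{i≥4} C(7,i)·!(7-i) = 35·2 + 21·1 + 7·0 + 1·1 = 92.
Total outcomes: 7! = 5040.
Probability = 92/5040 = 23/1260.

23/1260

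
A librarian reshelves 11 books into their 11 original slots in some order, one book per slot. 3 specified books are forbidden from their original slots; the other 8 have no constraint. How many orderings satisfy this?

Inclusion-exclusion on the 3 forbidden self-matches:
Σ_{j=0}^{3} (-1)^j C(3,j)(11-j)!
= C(3,0)·11! - C(3,1)·10! + C(3,2)·9! - C(3,3)·8!
= 39916800 - 10886400 + 1088640 - 40320
= 30078720

30078720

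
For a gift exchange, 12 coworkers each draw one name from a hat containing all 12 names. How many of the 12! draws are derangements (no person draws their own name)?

176214841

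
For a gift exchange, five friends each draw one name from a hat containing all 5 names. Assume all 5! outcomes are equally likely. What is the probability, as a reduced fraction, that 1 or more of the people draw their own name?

Favorable outcomes: Σ_{i≥1} C(5,i)·!(5-i) = 5·9 + 10·2 + 10·1 + 5·0 + 1·1 = 76.
Total outcomes: 5! = 120.
Probability = 76/120 = 19/30.

19/30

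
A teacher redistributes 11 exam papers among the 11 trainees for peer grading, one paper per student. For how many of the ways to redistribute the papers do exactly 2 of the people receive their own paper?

7342280

Pick the 2 fixed positions: C(11,2) = 55 ways.
The remaining 9 must be deranged: !9 = 133496.
Total: 55 × 133496 = 7342280.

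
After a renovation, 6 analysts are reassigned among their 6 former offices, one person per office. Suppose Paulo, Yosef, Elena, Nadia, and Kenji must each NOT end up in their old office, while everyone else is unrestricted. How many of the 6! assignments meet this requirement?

Inclusion-exclusion on the 5 forbidden self-matches:
Σ_{j=0}^{5} (-1)^j C(5,j)(6-j)!
= C(5,0)·6! - C(5,1)·5! + C(5,2)·4! - C(5,3)·3! + C(5,4)·2! - C(5,5)·1!
= 720 - 600 + 240 - 60 + 10 - 1
= 309

309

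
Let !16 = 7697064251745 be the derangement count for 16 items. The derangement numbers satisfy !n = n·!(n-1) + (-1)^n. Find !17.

130850092279664

!17 = 17·7697064251745 - 1 = 130850092279664.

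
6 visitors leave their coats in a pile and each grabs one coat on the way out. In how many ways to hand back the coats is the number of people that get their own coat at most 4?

# with exactly i fixed is C(6,i)·!(6-i); sum over i=0..4:
  i=0: C(6,0)·!6 = 1·265 = 265
  i=1: C(6,1)·!5 = 6·44 = 264
  i=2: C(6,2)·!4 = 15·9 = 135
  i=3: C(6,3)·!3 = 20·2 = 40
  i=4: C(6,4)·!2 = 15·1 = 15
Total = 719.

719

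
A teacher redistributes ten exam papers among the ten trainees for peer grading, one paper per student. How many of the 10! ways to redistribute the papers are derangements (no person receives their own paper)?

The number of derangements of 10 is !10 = Σ_{k=0}^{10} (-1)^k·10!/k!
= 10! - 10!/1! + 10!/2! - 10!/3! + 10!/4! - 10!/5! + 10!/6! - 10!/7! + 10!/8! - 10!/9! + 10!/10!
= 3628800 - 3628800 + 1814400 - 604800 + 151200 - 30240 + 5040 - 720 + 90 - 10 + 1
= 1334961

1334961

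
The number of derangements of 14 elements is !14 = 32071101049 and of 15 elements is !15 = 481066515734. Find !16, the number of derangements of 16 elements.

7697064251745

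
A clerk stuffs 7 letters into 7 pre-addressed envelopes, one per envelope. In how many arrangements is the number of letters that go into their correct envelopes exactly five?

Choose which 5 of the 7 are fixed: C(7,5) = 21.
The other 2 form a derangement: !2 = 1.
Total: 21 × 1 = 21.

21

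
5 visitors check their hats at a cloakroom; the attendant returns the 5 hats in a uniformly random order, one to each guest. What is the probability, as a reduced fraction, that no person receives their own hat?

Favorable outcomes: !5 = 44.
Total outcomes: 5! = 120.
Probability = 44/120 = 11/30.

11/30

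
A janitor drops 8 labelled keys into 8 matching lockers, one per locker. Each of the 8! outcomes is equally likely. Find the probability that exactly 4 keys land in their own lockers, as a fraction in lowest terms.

1/64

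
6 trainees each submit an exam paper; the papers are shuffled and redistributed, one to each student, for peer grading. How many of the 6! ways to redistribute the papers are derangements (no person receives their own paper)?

Recurrence: !6 = 5·(!5 + !4).
!6 = 5·(44 + 9) = 5·53 = 265

265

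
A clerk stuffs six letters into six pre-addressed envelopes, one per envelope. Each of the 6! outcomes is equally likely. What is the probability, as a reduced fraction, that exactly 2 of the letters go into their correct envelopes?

3/16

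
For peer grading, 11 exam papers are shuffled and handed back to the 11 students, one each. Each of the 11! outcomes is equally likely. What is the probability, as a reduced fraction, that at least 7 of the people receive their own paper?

839/9979200

Favorable outcomes: Σ_{i≥7} C(11,i)·!(11-i) = 330·9 + 165·2 + 55·1 + 11·0 + 1·1 = 3356.
Total outcomes: 11! = 39916800.
Probability = 3356/39916800 = 839/9979200.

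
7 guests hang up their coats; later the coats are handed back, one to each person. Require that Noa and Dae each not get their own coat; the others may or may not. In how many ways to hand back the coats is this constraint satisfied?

Let A_j be the event that the j-th constrained one is fixed. By inclusion-exclusion over the 2 events:
Σ_{j=0}^{2} (-1)^j C(2,j)(7-j)!
= C(2,0)·7! - C(2,1)·6! + C(2,2)·5!
= 5040 - 1440 + 120
= 3720

3720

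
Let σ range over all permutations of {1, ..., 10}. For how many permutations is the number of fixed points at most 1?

2669921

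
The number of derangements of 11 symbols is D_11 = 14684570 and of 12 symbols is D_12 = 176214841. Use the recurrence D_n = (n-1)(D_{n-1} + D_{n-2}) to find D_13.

2290792932

D_13 = (13-1)·(D_12 + D_11) = 12·(176214841 + 14684570) = 12·190899411 = 2290792932.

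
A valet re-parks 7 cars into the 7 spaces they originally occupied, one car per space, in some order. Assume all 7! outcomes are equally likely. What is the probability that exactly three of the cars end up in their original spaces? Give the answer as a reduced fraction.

1/16

Favorable outcomes: C(7,3)·!4 = 35·9 = 315.
Total outcomes: 7! = 5040.
Probability = 315/5040 = 1/16.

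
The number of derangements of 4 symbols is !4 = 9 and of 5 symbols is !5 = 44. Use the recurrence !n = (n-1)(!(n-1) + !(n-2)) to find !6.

265

!6 = (6-1)·(!5 + !4) = 5·(44 + 9) = 5·53 = 265.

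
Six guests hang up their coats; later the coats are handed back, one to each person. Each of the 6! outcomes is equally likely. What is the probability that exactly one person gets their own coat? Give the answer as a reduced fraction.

11/30

Favorable outcomes: C(6,1)·!5 = 6·44 = 264.
Total outcomes: 6! = 720.
Probability = 264/720 = 11/30.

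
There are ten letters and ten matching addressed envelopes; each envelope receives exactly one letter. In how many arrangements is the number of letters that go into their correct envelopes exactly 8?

45

Choose which 8 of the 10 are fixed: C(10,8) = 45.
The other 2 form a derangement: !2 = 1.
Total: 45 × 1 = 45.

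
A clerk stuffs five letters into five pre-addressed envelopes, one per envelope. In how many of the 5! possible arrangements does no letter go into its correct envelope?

Recurrence: !5 = 4·(!4 + !3).
!5 = 4·(9 + 2) = 4·11 = 44

44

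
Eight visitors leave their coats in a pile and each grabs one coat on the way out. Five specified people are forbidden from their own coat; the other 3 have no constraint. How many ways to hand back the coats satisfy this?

Let A_j be the event that the j-th constrained one is fixed. By inclusion-exclusion over the 5 events:
Σ_{j=0}^{5} (-1)^j C(5,j)(8-j)!
= C(5,0)·8! - C(5,1)·7! + C(5,2)·6! - C(5,3)·5! + C(5,4)·4! - C(5,5)·3!
= 40320 - 25200 + 7200 - 1200 + 120 - 6
= 21234

21234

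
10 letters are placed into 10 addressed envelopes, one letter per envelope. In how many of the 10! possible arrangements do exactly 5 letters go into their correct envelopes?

11088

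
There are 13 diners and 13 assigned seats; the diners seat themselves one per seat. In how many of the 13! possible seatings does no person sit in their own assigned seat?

2290792932

The subfactorial !13 = [13!/e] (nearest integer).
13! = 6227020800, and 6227020800/e ≈ 2290792932.07, so !13 = 2290792932.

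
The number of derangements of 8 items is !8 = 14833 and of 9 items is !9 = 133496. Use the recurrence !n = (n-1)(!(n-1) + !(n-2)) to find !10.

!10 = (10-1)·(!9 + !8) = 9·(133496 + 14833) = 9·148329 = 1334961.

1334961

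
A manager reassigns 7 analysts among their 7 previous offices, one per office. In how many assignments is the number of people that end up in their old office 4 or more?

92

# with exactly i fixed is C(7,i)·!(7-i); sum over i=4..7:
  i=4: C(7,4)·!3 = 35·2 = 70
  i=5: C(7,5)·!2 = 21·1 = 21
  i=6: C(7,6)·!1 = 7·0 = 0
  i=7: C(7,7)·!0 = 1·1 = 1
Total = 92.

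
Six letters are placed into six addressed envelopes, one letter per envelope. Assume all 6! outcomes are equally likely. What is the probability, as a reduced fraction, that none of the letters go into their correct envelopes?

Favorable outcomes: !6 = 265.
Total outcomes: 6! = 720.
Probability = 265/720 = 53/144.

53/144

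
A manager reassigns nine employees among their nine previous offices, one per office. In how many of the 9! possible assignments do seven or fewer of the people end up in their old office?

362879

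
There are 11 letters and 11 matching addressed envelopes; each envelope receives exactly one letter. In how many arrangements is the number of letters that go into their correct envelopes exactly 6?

20328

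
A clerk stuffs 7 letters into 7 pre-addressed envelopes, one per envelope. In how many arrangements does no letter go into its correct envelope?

The number of derangements of 7 is !7 = Σ_{k=0}^{7} (-1)^k·7!/k!
= 7! - 7!/1! + 7!/2! - 7!/3! + 7!/4! - 7!/5! + 7!/6! - 7!/7!
= 5040 - 5040 + 2520 - 840 + 210 - 42 + 7 - 1
= 1854

1854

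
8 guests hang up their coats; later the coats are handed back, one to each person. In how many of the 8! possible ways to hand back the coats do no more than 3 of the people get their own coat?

39549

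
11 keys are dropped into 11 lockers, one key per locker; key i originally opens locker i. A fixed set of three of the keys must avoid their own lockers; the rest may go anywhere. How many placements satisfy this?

30078720

Inclusion-exclusion on the 3 forbidden self-matches:
Σ_{j=0}^{3} (-1)^j C(3,j)(11-j)!
= C(3,0)·11! - C(3,1)·10! + C(3,2)·9! - C(3,3)·8!
= 39916800 - 10886400 + 1088640 - 40320
= 30078720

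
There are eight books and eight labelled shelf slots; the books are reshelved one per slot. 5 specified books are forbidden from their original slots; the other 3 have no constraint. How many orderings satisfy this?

Inclusion-exclusion on the 5 forbidden self-matches:
Σ_{j=0}^{5} (-1)^j C(5,j)(8-j)!
= C(5,0)·8! - C(5,1)·7! + C(5,2)·6! - C(5,3)·5! + C(5,4)·4! - C(5,5)·3!
= 40320 - 25200 + 7200 - 1200 + 120 - 6
= 21234

21234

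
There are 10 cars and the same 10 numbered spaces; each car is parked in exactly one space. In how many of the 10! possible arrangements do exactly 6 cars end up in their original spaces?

1890

Choose which 6 of the 10 are fixed: C(10,6) = 210.
The other 4 form a derangement: !4 = 9.
Total: 210 × 9 = 1890.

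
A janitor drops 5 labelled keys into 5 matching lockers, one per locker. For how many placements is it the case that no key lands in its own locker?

44

Use !n = (n-1)(!(n-1) + !(n-2)).
!5 = 4·(9 + 2) = 4·11 = 44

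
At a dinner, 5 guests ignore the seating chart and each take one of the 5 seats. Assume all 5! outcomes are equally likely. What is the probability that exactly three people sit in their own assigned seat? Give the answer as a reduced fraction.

1/12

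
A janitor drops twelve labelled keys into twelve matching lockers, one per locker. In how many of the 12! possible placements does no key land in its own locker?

176214841

The number of derangements of 12 is !12 = Σ_{k=0}^{12} (-1)^k·12!/k!
= 12! - 12!/1! + 12!/2! - 12!/3! + 12!/4! - 12!/5! + 12!/6! - 12!/7! + 12!/8! - 12!/9! + 12!/10! - 12!/11! + 12!/12!
= 479001600 - 479001600 + 239500800 - 79833600 + 19958400 - 3991680 + 665280 - 95040 + 11880 - 1320 + 132 - 12 + 1
= 176214841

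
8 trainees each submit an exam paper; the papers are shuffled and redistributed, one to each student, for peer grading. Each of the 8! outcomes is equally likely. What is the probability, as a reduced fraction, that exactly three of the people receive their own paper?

11/180

Favorable outcomes: C(8,3)·!5 = 56·44 = 2464.
Total outcomes: 8! = 40320.
Probability = 2464/40320 = 11/180.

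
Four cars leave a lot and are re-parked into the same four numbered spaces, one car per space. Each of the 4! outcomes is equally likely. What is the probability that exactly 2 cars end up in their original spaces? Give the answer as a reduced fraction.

1/4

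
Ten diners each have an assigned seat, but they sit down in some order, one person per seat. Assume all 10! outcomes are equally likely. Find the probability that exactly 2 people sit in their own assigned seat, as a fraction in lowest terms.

2119/11520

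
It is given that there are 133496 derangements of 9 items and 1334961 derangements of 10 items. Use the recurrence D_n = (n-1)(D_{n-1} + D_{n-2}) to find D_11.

D_11 = (11-1)·(D_10 + D_9) = 10·(1334961 + 133496) = 10·1468457 = 14684570.

14684570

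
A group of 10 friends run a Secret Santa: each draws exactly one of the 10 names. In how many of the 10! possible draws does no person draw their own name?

1334961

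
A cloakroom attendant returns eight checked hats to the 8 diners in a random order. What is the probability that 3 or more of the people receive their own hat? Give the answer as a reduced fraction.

Favorable outcomes: Σ_{i≥3} C(8,i)·!(8-i) = 56·44 + 70·9 + 56·2 + 28·1 + 8·0 + 1·1 = 3235.
Total outcomes: 8! = 40320.
Probability = 3235/40320 = 647/8064.

647/8064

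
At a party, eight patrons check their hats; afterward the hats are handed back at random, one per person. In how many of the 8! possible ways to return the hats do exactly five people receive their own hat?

112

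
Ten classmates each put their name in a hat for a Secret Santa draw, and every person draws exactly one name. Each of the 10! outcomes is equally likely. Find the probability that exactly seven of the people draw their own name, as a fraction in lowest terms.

1/15120

Favorable outcomes: C(10,7)·!3 = 120·2 = 240.
Total outcomes: 10! = 3628800.
Probability = 240/3628800 = 1/15120.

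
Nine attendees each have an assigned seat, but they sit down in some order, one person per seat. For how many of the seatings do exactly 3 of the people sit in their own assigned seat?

22260

Choose which 3 of the 9 are fixed: C(9,3) = 84.
The other 6 form a derangement: !6 = 265.
Total: 84 × 265 = 22260.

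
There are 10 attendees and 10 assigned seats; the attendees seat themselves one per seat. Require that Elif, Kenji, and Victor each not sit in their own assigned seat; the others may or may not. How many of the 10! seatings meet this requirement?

2656080

Inclusion-exclusion on the 3 forbidden self-matches:
Σ_{j=0}^{3} (-1)^j C(3,j)(10-j)!
= C(3,0)·10! - C(3,1)·9! + C(3,2)·8! - C(3,3)·7!
= 3628800 - 1088640 + 120960 - 5040
= 2656080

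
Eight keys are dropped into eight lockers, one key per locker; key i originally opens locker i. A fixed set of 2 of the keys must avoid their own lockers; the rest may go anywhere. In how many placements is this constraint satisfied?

30960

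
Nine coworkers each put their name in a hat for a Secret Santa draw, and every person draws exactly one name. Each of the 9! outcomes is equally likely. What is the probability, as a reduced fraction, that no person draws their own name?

16687/45360

Favorable outcomes: !9 = 133496.
Total outcomes: 9! = 362880.
Probability = 133496/362880 = 16687/45360.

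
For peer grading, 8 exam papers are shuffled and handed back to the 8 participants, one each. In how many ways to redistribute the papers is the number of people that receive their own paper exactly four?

630

Pick the 4 fixed positions: C(8,4) = 70 ways.
The remaining 4 must be deranged: !4 = 9.
Total: 70 × 9 = 630.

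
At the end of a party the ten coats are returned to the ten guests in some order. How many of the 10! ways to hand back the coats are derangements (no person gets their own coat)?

1334961

!10 = 10! · Σ_{k=0}^{10} (-1)^k/k!
= 10! - 10!/1! + 10!/2! - 10!/3! + 10!/4! - 10!/5! + 10!/6! - 10!/7! + 10!/8! - 10!/9! + 10!/10!
= 3628800 - 3628800 + 1814400 - 604800 + 151200 - 30240 + 5040 - 720 + 90 - 10 + 1
= 1334961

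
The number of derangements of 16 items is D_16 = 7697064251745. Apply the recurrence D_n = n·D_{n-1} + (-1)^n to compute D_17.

D_17 = 17·7697064251745 - 1 = 130850092279664.

130850092279664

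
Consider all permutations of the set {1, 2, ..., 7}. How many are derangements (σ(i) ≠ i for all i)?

1854

The number of derangements of 7 is !7 = Σ_{k=0}^{7} (-1)^k·7!/k!
= 7! - 7!/1! + 7!/2! - 7!/3! + 7!/4! - 7!/5! + 7!/6! - 7!/7!
= 5040 - 5040 + 2520 - 840 + 210 - 42 + 7 - 1
= 1854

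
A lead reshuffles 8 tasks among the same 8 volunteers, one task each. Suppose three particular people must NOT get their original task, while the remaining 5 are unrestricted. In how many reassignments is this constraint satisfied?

27240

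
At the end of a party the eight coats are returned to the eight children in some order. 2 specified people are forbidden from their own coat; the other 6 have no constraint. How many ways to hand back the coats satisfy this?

30960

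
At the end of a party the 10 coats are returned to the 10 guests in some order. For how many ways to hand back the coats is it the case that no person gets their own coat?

Use !n = (n-1)(!(n-1) + !(n-2)).
!10 = 9·(133496 + 14833) = 9·148329 = 1334961

1334961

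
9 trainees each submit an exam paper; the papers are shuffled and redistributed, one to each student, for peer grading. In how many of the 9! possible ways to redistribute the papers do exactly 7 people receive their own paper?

36

Pick the 7 fixed positions: C(9,7) = 36 ways.
The other 2 form a derangement: !2 = 1.
Total: 36 × 1 = 36.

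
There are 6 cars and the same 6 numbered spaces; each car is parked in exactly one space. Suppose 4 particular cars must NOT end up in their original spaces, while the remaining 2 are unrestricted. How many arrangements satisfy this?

362

Inclusion-exclusion on the 4 forbidden self-matches:
Σ_{j=0}^{4} (-1)^j C(4,j)(6-j)!
= C(4,0)·6! - C(4,1)·5! + C(4,2)·4! - C(4,3)·3! + C(4,4)·2!
= 720 - 480 + 144 - 24 + 2
= 362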